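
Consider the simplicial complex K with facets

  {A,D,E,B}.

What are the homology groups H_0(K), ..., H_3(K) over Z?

Fix the vertex order A < B < D < E and write every simplex with vertices in increasing order. Then dim K = 3 and the simplices of K are:

  0-simplices (4): A, B, D, E
  1-simplices (6): AB, AD, AE, BD, BE, DE
  2-simplices (4): ABD, ABE, ADE, BDE
  3-simplices (1): ABDE

so the chain groups are C_0 ≅ Z^4, C_1 ≅ Z^6, C_2 ≅ Z^4, C_3 ≅ Z^1.

The boundary map ∂_1: C_1 → C_0 sends each edge [p,q] (with p < q) to q − p. For instance
  ∂AE = E − A.
As a 4×6 matrix over Z this has rank 3, with invariant factors (1,1,1).

∂_2: C_2 → C_1 maps a triangle to the signed sum of its edges. For instance
  ∂BDE = DE − BE + BD,
  ∂ABE = BE − AE + AB.
This gives a 6×4 integer matrix of rank 3; reducing to Smith normal form yields diagonal entries (1,1,1).

Boundary ∂_3: C_3 → C_2 sends each 3-simplex σ to the alternating sum Σ_i (−1)^i (σ with its i-th vertex removed). For instance
  ∂ABDE = BDE − ADE + ABE − ABD.
The 4×1 boundary matrix has rank 1 and Smith normal form diag(1).

Reading off H_k = ker ∂_k / im ∂_{k+1}:

  H_0: rank C_0 − rank ∂_1 = 4 − 3 = 1, and the invariant factors of ∂_1 are all 1, so H_0 ≅ Z.
  H_1: rank ker ∂_1 − rank ∂_2 = (6 − 3) − 3 = 0, and the invariant factors of ∂_2 are all 1, so H_1 ≅ 0.
  H_2: rank ker ∂_2 − rank ∂_3 = (4 − 3) − 1 = 0, and the invariant factors of ∂_3 are all 1, so H_2 ≅ 0.
  H_3: rank ker ∂_3 − rank ∂_4 = (1 − 1) − 0 = 0, and there is no ∂_4, so H_3 ≅ 0.

H_0 = Z,  H_1 = 0,  H_2 = 0,  H_3 = 0.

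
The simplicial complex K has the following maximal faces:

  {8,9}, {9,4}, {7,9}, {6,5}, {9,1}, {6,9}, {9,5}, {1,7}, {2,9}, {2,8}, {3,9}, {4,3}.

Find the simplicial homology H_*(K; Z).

H_0 ≅ Z,  H_1 ≅ Z^4.

Order the vertices as 1 < 2 < 3 < 4 < 5 < 6 < 7 < 8 < 9. Listing each simplex with vertices in this order, K has dimension 1 with simplices:

  0-simplices (9): [1], [2], [3], [4], [5], [6], [7], [8], [9]
  1-simplices (12): [1,7], [1,9], [2,8], [2,9], [3,4], [3,9], [4,9], [5,6], [5,9], [6,9], [7,9], [8,9]

so the chain groups are C_0 ≅ Z^9, C_1 ≅ Z^12.

∂_1: C_1 → C_0 sends each edge [p,q] (with p < q) to q − p. For instance
  ∂[5,9] = [9] − [5].
The resulting 9×12 matrix has rank 8, and its Smith normal form has invariant factors (1,1,1,1,1,1,1,1).

Now H_k = ker ∂_k / im ∂_{k+1}, so:

  H_0: rank C_0 − rank ∂_1 = 9 − 8 = 1, and the invariant factors of ∂_1 are all 1, so H_0 = Z.
  H_1: rank ker ∂_1 − rank ∂_2 = (12 − 8) − 0 = 4, and there is no ∂_2, so H_1 = Z^4.

(K is a triangulation of a wedge of 4 circles.)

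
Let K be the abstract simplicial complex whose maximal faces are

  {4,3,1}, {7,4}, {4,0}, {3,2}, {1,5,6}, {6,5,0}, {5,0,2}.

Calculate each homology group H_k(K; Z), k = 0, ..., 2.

H_0 = Z,  H_1 = Z^2,  H_2 = 0.

Fix the vertex order 0 < 1 < 2 < 3 < 4 < 5 < 6 < 7 and write every simplex with vertices in increasing order. Then dim K = 2 and the simplices of K are:

  0-simplices (8): [0], [1], [2], [3], [4], [5], [6], [7]
  1-simplices (13): [0,2], [0,4], [0,5], [0,6], [1,3], [1,4], [1,5], [1,6], [2,3], [2,5], [3,4], [4,7], [5,6]
  2-simplices (4): [0,2,5], [0,5,6], [1,3,4], [1,5,6]

giving chain groups C_0 ≅ Z^8, C_1 ≅ Z^13, C_2 ≅ Z^4.

Boundary ∂_1: C_1 → C_0 sends each edge [p,q] (with p < q) to q − p. For instance
  ∂[0,2] = [2] − [0].
The resulting 8×13 matrix has rank 7, and its Smith normal form has invariant factors (1,1,1,1,1,1,1).

Boundary ∂_2: C_2 → C_1 maps a triangle to the signed sum of its edges. For instance
  ∂[1,5,6] = [5,6] − [1,6] + [1,5],
  ∂[0,5,6] = [5,6] − [0,6] + [0,5].
The 13×4 boundary matrix has rank 4 and Smith normal form diag(1,1,1,1).

Reading off H_k = ker ∂_k / im ∂_{k+1}:

  H_0: rank C_0 − rank ∂_1 = 8 − 7 = 1, and the invariant factors of ∂_1 are all 1, so H_0 ≅ Z.
  H_1: rank ker ∂_1 − rank ∂_2 = (13 − 7) − 4 = 2, and the invariant factors of ∂_2 are all 1, so H_1 ≅ Z^2.
  H_2: rank ker ∂_2 − rank ∂_3 = (4 − 4) − 0 = 0, and there is no ∂_3, so H_2 ≅ 0.

As a check, the Euler characteristic is 8 − 13 + 4 = -1, which agrees with 1 − 2 + 0 = -1.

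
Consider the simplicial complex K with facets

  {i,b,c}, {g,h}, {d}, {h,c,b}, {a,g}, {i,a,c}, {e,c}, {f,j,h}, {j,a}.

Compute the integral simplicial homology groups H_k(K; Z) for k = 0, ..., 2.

We work with the vertex ordering a < b < c < d < e < f < g < h < i < j. The simplices of K, each written with vertices in increasing order, are:

  0-simplices (10): a, b, c, d, e, f, g, h, i, j
  1-simplices (14): ac, ag, ai, aj, bc, bh, bi, ce, ch, ci, fh, fj, gh, hj
  2-simplices (4): aci, bch, bci, fhj

so the chain groups are C_0 ≅ Z^10, C_1 ≅ Z^14, C_2 ≅ Z^4.

The boundary map ∂_1: C_1 → C_0 sends each edge [p,q] (with p < q) to q − p. For instance
  ∂fj = j − f.
The 10×14 boundary matrix has rank 8 and Smith normal form diag(1,1,1,1,1,1,1,1).

The boundary map ∂_2: C_2 → C_1 sends each 2-simplex [p,q,r] to [q,r] − [p,r] + [p,q]. For instance
  ∂bch = ch − bh + bc,
  ∂aci = ci − ai + ac.
This gives a 14×4 integer matrix of rank 4; reducing to Smith normal form yields diagonal entries (1,1,1,1).

Computing H_k = (kernel of ∂_k) / (image of ∂_{k+1}):

  H_0: rank C_0 − rank ∂_1 = 10 − 8 = 2, and the invariant factors of ∂_1 are all 1, so H_0 ≅ Z^2.
  H_1: rank ker ∂_1 − rank ∂_2 = (14 − 8) − 4 = 2, and the invariant factors of ∂_2 are all 1, so H_1 ≅ Z^2.
  H_2: rank ker ∂_2 − rank ∂_3 = (4 − 4) − 0 = 0, and there is no ∂_3, so H_2 ≅ 0.

As a check, the Euler characteristic is 10 − 14 + 4 = 0, which agrees with 2 − 2 + 0 = 0.

H_0 = Z^2,  H_1 = Z^2,  H_2 = 0.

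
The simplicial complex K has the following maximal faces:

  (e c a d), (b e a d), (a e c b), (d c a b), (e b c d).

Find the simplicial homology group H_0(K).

We work with the vertex ordering a < b < c < d < e. The simplices of K, each written with vertices in increasing order, are:

  0-simplices (5): a, b, c, d, e
  1-simplices (10): ab, ac, ad, ae, bc, bd, be, cd, ce, de
  2-simplices (10): abc, abd, abe, acd, ace, ade, bcd, bce, bde, cde
  3-simplices (5): abcd, abce, abde, acde, bcde

Hence C_0 ≅ Z^5, C_1 ≅ Z^10, C_2 ≅ Z^10, C_3 ≅ Z^5.

∂_1: C_1 → C_0 is given by ∂[p,q] = [q] − [p]. For instance
  ∂be = e − b.
The resulting 5×10 matrix has rank 4, and its Smith normal form has invariant factors (1,1,1,1).

The boundary map ∂_2: C_2 → C_1 sends each 2-simplex [p,q,r] to [q,r] − [p,r] + [p,q]. For instance
  ∂ace = ce − ae + ac,
  ∂abd = bd − ad + ab.
As a 10×10 matrix over Z this has rank 6, with invariant factors (1,1,1,1,1,1).

Boundary ∂_3: C_3 → C_2 sends each 3-simplex σ to the alternating sum Σ_i (−1)^i (σ with its i-th vertex removed). For instance
  ∂bcde = cde − bde + bce − bcd,
  ∂abce = bce − ace + abe − abc.
The 10×5 boundary matrix has rank 4 and Smith normal form diag(1,1,1,1).

Now H_k = ker ∂_k / im ∂_{k+1}, so:

  H_0: rank C_0 − rank ∂_1 = 5 − 4 = 1, and the invariant factors of ∂_1 are all 1, so H_0 = Z.

H_0 ≅ Z.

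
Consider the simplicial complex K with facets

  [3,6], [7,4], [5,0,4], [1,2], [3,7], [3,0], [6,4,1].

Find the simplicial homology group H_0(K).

H_0 ≅ Z.

We work with the vertex ordering 0 < 1 < 2 < 3 < 4 < 5 < 6 < 7. The simplices of K, each written with vertices in increasing order, are:

  0-simplices (8): [0], [1], [2], [3], [4], [5], [6], [7]
  1-simplices (11): [0,3], [0,4], [0,5], [1,2], [1,4], [1,6], [3,6], [3,7], [4,5], [4,6], [4,7]
  2-simplices (2): [0,4,5], [1,4,6]

Hence C_0 ≅ Z^8, C_1 ≅ Z^11, C_2 ≅ Z^2.

The boundary map ∂_1: C_1 → C_0 sends each edge [p,q] (with p < q) to q − p. For instance
  ∂[0,3] = [3] − [0].
The resulting 8×11 matrix has rank 7, and its Smith normal form has invariant factors (1,1,1,1,1,1,1).

∂_2: C_2 → C_1 sends each 2-simplex [p,q,r] to [q,r] − [p,r] + [p,q]. For instance
  ∂[1,4,6] = [4,6] − [1,6] + [1,4],
  ∂[0,4,5] = [4,5] − [0,5] + [0,4].
The 11×2 boundary matrix has rank 2 and Smith normal form diag(1,1).

Computing H_k = (kernel of ∂_k) / (image of ∂_{k+1}):

  H_0: rank C_0 − rank ∂_1 = 8 − 7 = 1, and the invariant factors of ∂_1 are all 1, so H_0 ≅ Z.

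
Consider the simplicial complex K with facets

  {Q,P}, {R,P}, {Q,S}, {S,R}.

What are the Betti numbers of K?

b_0 = 1, b_1 = 1.

Take the total order P < Q < R < S on the vertex set. Then K (dimension 1) consists of the simplices:

  0-simplices (4): P, Q, R, S
  1-simplices (4): PQ, PR, QS, RS

giving chain groups C_0 ≅ Z^4, C_1 ≅ Z^4.

Boundary ∂_1: C_1 → C_0 is given by ∂[p,q] = [q] − [p]. For instance
  ∂QS = S − Q.
The 4×4 boundary matrix has rank 3 and Smith normal form diag(1,1,1).

Now H_k = ker ∂_k / im ∂_{k+1}, so:

  H_0: rank C_0 − rank ∂_1 = 4 − 3 = 1, and the invariant factors of ∂_1 are all 1, so H_0 = Z.
  H_1: rank ker ∂_1 − rank ∂_2 = (4 − 3) − 0 = 1, and there is no ∂_2, so H_1 = Z.

As a check, the Euler characteristic is 4 − 4 = 0, which agrees with 1 − 1 = 0.
(K is a triangulation of the circle S^1.)

Hence the Betti numbers are b_0 = 1, b_1 = 1.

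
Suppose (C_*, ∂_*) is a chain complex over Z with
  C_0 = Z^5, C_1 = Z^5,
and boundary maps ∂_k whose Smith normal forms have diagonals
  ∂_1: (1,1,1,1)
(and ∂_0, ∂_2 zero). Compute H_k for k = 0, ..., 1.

H_0 = Z,  H_1 = Z.

H_0: b_0 = 5 − 0 − 4 = 1; torsion from ∂_1 factors > 1: none. So H_0 = Z.
H_1: b_1 = 5 − 4 − 0 = 1; torsion from ∂_2 factors > 1: none. So H_1 = Z.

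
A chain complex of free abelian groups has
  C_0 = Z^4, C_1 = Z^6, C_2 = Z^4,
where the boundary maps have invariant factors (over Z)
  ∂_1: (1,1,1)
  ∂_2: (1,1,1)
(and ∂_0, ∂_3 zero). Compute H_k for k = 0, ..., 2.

H_0 = Z,  H_1 = 0,  H_2 = Z.

H_0: b_0 = 4 − 0 − 3 = 1; torsion from ∂_1 factors > 1: none. So H_0 = Z.
H_1: b_1 = 6 − 3 − 3 = 0; torsion from ∂_2 factors > 1: none. So H_1 = 0.
H_2: b_2 = 4 − 3 − 0 = 1; torsion from ∂_3 factors > 1: none. So H_2 = Z.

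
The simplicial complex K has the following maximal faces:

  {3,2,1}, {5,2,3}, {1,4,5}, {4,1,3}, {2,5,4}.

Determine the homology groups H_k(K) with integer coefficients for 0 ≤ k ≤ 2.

Order the vertices as 1 < 2 < 3 < 4 < 5. Listing each simplex with vertices in this order, K has dimension 2 with simplices:

  0-simplices (5): [1], [2], [3], [4], [5]
  1-simplices (10): [1,2], [1,3], [1,4], [1,5], [2,3], [2,4], [2,5], [3,4], [3,5], [4,5]
  2-simplices (5): [1,2,3], [1,3,4], [1,4,5], [2,3,5], [2,4,5]

Hence C_0 ≅ Z^5, C_1 ≅ Z^10, C_2 ≅ Z^5.

∂_1: C_1 → C_0 is given by ∂[p,q] = [q] − [p]. For instance
  ∂[3,4] = [4] − [3].
The resulting 5×10 matrix has rank 4, and its Smith normal form has invariant factors (1,1,1,1).

The boundary map ∂_2: C_2 → C_1 sends each 2-simplex [p,q,r] to [q,r] − [p,r] + [p,q]. For instance
  ∂[1,3,4] = [3,4] − [1,4] + [1,3],
  ∂[1,4,5] = [4,5] − [1,5] + [1,4].
This gives a 10×5 integer matrix of rank 5; reducing to Smith normal form yields diagonal entries (1,1,1,1,1).

Computing H_k = (kernel of ∂_k) / (image of ∂_{k+1}):

  H_0: rank C_0 − rank ∂_1 = 5 − 4 = 1, and the invariant factors of ∂_1 are all 1, so H_0 = Z.
  H_1: rank ker ∂_1 − rank ∂_2 = (10 − 4) − 5 = 1, and the invariant factors of ∂_2 are all 1, so H_1 = Z.
  H_2: rank ker ∂_2 − rank ∂_3 = (5 − 5) − 0 = 0, and there is no ∂_3, so H_2 = 0.

H_0 ≅ Z,  H_1 ≅ Z,  H_2 = 0.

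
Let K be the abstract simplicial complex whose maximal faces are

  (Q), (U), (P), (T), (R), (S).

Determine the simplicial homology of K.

Fix the vertex order P < Q < R < S < T < U and write every simplex with vertices in increasing order. Then dim K = 0 and the simplices of K are:

  0-simplices (6): P, Q, R, S, T, U

so the chain groups are C_0 ≅ Z^6.

Computing H_k = (kernel of ∂_k) / (image of ∂_{k+1}):

  H_0: rank C_0 − rank ∂_1 = 6 − 0 = 6, and there is no ∂_1, so H_0 ≅ Z^6.

H_0 = Z^6.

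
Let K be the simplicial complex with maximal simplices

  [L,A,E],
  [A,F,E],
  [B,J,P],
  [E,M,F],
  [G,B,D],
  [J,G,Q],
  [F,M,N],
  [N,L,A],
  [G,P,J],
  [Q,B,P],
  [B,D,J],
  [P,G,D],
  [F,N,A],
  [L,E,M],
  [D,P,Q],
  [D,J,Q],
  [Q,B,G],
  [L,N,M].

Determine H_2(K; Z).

Order the vertices as A < B < D < E < F < G < J < L < M < N < P < Q. Listing each simplex with vertices in this order, K has dimension 2 with simplices:

  0-simplices (12): A, B, D, E, F, G, J, L, M, N, P, Q
  1-simplices (27): AE, AF, AL, AN, BD, BG, BJ, BP, BQ, DG, DJ, DP, DQ, EF, EL, EM, FM, FN, GJ, GP, GQ, JP, JQ, LM, LN, MN, PQ
  2-simplices (18): AEF, AEL, AFN, ALN, BDG, BDJ, BGQ, BJP, BPQ, DGP, DJQ, DPQ, EFM, ELM, FMN, GJP, GJQ, LMN

so the chain groups are C_0 ≅ Z^12, C_1 ≅ Z^27, C_2 ≅ Z^18.

Boundary ∂_1: C_1 → C_0 is given by ∂[p,q] = [q] − [p].
This gives a 12×27 integer matrix of rank 10; reducing to Smith normal form yields diagonal entries (1,1,1,1,1,1,1,1,1,1).

The boundary map ∂_2: C_2 → C_1 sends each 2-simplex [p,q,r] to [q,r] − [p,r] + [p,q]. For instance
  ∂LMN = MN − LN + LM,
  ∂FMN = MN − FN + FM.
This gives a 27×18 integer matrix of rank 17; reducing to Smith normal form yields diagonal entries (1,1,1,1,1,1,1,1,1,1,1,1,1,1,1,1,2).

Reading off H_k = ker ∂_k / im ∂_{k+1}:

  H_2: rank ker ∂_2 − rank ∂_3 = (18 − 17) − 0 = 1, and there is no ∂_3, so H_2 = Z.

(K is a triangulation of the disjoint union of the 2-sphere S^2 and the real projective plane RP^2.)

H_2 ≅ Z.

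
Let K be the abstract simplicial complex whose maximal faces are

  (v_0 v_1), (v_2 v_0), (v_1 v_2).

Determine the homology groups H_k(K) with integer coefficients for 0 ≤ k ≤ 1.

Fix the vertex order v_0 < v_1 < v_2 and write every simplex with vertices in increasing order. Then dim K = 1 and the simplices of K are:

  0-simplices (3): [v_0], [v_1], [v_2]
  1-simplices (3): [v_0,v_1], [v_0,v_2], [v_1,v_2]

so the chain groups are C_0 ≅ Z^3, C_1 ≅ Z^3.

Boundary ∂_1: C_1 → C_0 maps an edge to its endpoints' difference, ∂[p,q] = q − p.
This gives a 3×3 integer matrix of rank 2; reducing to Smith normal form yields diagonal entries (1,1).

From H_k ≅ ker(∂_k) / im(∂_{k+1}) we obtain:

  H_0: rank C_0 − rank ∂_1 = 3 − 2 = 1, and the invariant factors of ∂_1 are all 1, so H_0 ≅ Z.
  H_1: rank ker ∂_1 − rank ∂_2 = (3 − 2) − 0 = 1, and there is no ∂_2, so H_1 ≅ Z.

H_0 = Z,  H_1 = Z.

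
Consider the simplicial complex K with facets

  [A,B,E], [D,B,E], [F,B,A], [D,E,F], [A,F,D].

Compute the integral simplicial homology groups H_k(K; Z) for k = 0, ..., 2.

Order the vertices as A < B < D < E < F. Listing each simplex with vertices in this order, K has dimension 2 with simplices:

  0-simplices (5): A, B, D, E, F
  1-simplices (10): AB, AD, AE, AF, BD, BE, BF, DE, DF, EF
  2-simplices (5): ABE, ABF, ADF, BDE, DEF

giving chain groups C_0 ≅ Z^5, C_1 ≅ Z^10, C_2 ≅ Z^5.

Boundary ∂_1: C_1 → C_0 is given by ∂[p,q] = [q] − [p].
As a 5×10 matrix over Z this has rank 4, with invariant factors (1,1,1,1).

Boundary ∂_2: C_2 → C_1 acts by ∂[p,q,r] = [q,r] − [p,r] + [p,q]. For instance
  ∂DEF = EF − DF + DE,
  ∂BDE = DE − BE + BD.
The resulting 10×5 matrix has rank 5, and its Smith normal form has invariant factors (1,1,1,1,1).

Computing H_k = (kernel of ∂_k) / (image of ∂_{k+1}):

  H_0: rank C_0 − rank ∂_1 = 5 − 4 = 1, and the invariant factors of ∂_1 are all 1, so H_0 ≅ Z.
  H_1: rank ker ∂_1 − rank ∂_2 = (10 − 4) − 5 = 1, and the invariant factors of ∂_2 are all 1, so H_1 ≅ Z.
  H_2: rank ker ∂_2 − rank ∂_3 = (5 − 5) − 0 = 0, and there is no ∂_3, so H_2 ≅ 0.

As a check, the Euler characteristic is 5 − 10 + 5 = 0, which agrees with 1 − 1 + 0 = 0.
(K is a triangulation of the Möbius band.)

H_0 = Z,  H_1 = Z,  H_2 = 0.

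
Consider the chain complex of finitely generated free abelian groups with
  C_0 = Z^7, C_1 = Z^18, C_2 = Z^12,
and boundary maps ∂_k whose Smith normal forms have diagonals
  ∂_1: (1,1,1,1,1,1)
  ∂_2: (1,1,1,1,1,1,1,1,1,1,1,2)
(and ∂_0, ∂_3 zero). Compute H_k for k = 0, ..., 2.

H_0: b_0 = 7 − 0 − 6 = 1; torsion from ∂_1 factors > 1: none. So H_0 = Z.
H_1: b_1 = 18 − 6 − 12 = 0; torsion from ∂_2 factors > 1: [2]. So H_1 = Z_2.
H_2: b_2 = 12 − 12 − 0 = 0; torsion from ∂_3 factors > 1: none. So H_2 = 0.

H_0 = Z,  H_1 = Z_2,  H_2 = 0.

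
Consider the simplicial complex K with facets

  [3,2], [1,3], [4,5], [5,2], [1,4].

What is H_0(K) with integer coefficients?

H_0 = Z.

Take the total order 1 < 2 < 3 < 4 < 5 on the vertex set. Then K (dimension 1) consists of the simplices:

  0-simplices (5): [1], [2], [3], [4], [5]
  1-simplices (5): [1,3], [1,4], [2,3], [2,5], [4,5]

Hence C_0 ≅ Z^5, C_1 ≅ Z^5.

Boundary ∂_1: C_1 → C_0 is given by ∂[p,q] = [q] − [p].
The resulting 5×5 matrix has rank 4, and its Smith normal form has invariant factors (1,1,1,1).

From H_k ≅ ker(∂_k) / im(∂_{k+1}) we obtain:

  H_0: rank C_0 − rank ∂_1 = 5 − 4 = 1, and the invariant factors of ∂_1 are all 1, so H_0 = Z.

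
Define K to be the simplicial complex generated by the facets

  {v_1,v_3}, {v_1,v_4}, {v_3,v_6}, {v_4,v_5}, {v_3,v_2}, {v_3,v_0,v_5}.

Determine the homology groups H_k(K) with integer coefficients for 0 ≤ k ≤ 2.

Take the total order v_0 < v_1 < v_2 < v_3 < v_4 < v_5 < v_6 on the vertex set. Then K (dimension 2) consists of the simplices:

  0-simplices (7): [v_0], [v_1], [v_2], [v_3], [v_4], [v_5], [v_6]
  1-simplices (8): [v_0,v_3], [v_0,v_5], [v_1,v_3], [v_1,v_4], [v_2,v_3], [v_3,v_5], [v_3,v_6], [v_4,v_5]
  2-simplices (1): [v_0,v_3,v_5]

so the chain groups are C_0 ≅ Z^7, C_1 ≅ Z^8, C_2 ≅ Z^1.

Boundary ∂_1: C_1 → C_0 is given by ∂[p,q] = [q] − [p].
The 7×8 boundary matrix has rank 6 and Smith normal form diag(1,1,1,1,1,1).

The boundary map ∂_2: C_2 → C_1 acts by ∂[p,q,r] = [q,r] − [p,r] + [p,q]. For instance
  ∂[v_0,v_3,v_5] = [v_3,v_5] − [v_0,v_5] + [v_0,v_3].
This gives a 8×1 integer matrix of rank 1; reducing to Smith normal form yields diagonal entries (1).

Computing H_k = (kernel of ∂_k) / (image of ∂_{k+1}):

  H_0: rank C_0 − rank ∂_1 = 7 − 6 = 1, and the invariant factors of ∂_1 are all 1, so H_0 = Z.
  H_1: rank ker ∂_1 − rank ∂_2 = (8 − 6) − 1 = 1, and the invariant factors of ∂_2 are all 1, so H_1 = Z.
  H_2: rank ker ∂_2 − rank ∂_3 = (1 − 1) − 0 = 0, and there is no ∂_3, so H_2 = 0.

H_0 ≅ Z,  H_1 ≅ Z,  H_2 = 0.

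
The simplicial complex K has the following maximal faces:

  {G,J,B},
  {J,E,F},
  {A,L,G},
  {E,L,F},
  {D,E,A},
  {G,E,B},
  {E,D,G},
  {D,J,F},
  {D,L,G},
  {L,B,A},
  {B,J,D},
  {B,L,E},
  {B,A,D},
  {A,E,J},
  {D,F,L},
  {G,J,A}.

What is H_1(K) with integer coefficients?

Fix the vertex order A < B < D < E < F < G < J < L and write every simplex with vertices in increasing order. Then dim K = 2 and the simplices of K are:

  0-simplices (8): A, B, D, E, F, G, J, L
  1-simplices (24): AB, AD, AE, AG, AJ, AL, BD, BE, BG, BJ, BL, DE, DF, DG, DJ, DL, EF, EG, EJ, EL, FJ, FL, GJ, GL
  2-simplices (16): ABD, ABL, ADE, AEJ, AGJ, AGL, BDJ, BEG, BEL, BGJ, DEG, DFJ, DFL, DGL, EFJ, EFL

Hence C_0 ≅ Z^8, C_1 ≅ Z^24, C_2 ≅ Z^16.

The boundary map ∂_1: C_1 → C_0 maps an edge to its endpoints' difference, ∂[p,q] = q − p.
The 8×24 boundary matrix has rank 7 and Smith normal form diag(1,1,1,1,1,1,1).

∂_2: C_2 → C_1 sends each 2-simplex [p,q,r] to [q,r] − [p,r] + [p,q]. For instance
  ∂DFL = FL − DL + DF,
  ∂DFJ = FJ − DJ + DF.
As a 24×16 matrix over Z this has rank 15, with invariant factors (1,1,1,1,1,1,1,1,1,1,1,1,1,1,1).

Computing H_k = (kernel of ∂_k) / (image of ∂_{k+1}):

  H_1: rank ker ∂_1 − rank ∂_2 = (24 − 7) − 15 = 2, and the invariant factors of ∂_2 are all 1, so H_1 = Z^2.

H_1 = Z^2.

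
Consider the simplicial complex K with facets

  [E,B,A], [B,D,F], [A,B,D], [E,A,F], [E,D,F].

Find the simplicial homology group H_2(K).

Order the vertices as A < B < D < E < F. Listing each simplex with vertices in this order, K has dimension 2 with simplices:

  0-simplices (5): A, B, D, E, F
  1-simplices (10): AB, AD, AE, AF, BD, BE, BF, DE, DF, EF
  2-simplices (5): ABD, ABE, AEF, BDF, DEF

Hence C_0 ≅ Z^5, C_1 ≅ Z^10, C_2 ≅ Z^5.

∂_1: C_1 → C_0 is given by ∂[p,q] = [q] − [p]. For instance
  ∂DE = E − D.
This gives a 5×10 integer matrix of rank 4; reducing to Smith normal form yields diagonal entries (1,1,1,1).

Boundary ∂_2: C_2 → C_1 maps a triangle to the signed sum of its edges. For instance
  ∂BDF = DF − BF + BD,
  ∂DEF = EF − DF + DE.
This gives a 10×5 integer matrix of rank 5; reducing to Smith normal form yields diagonal entries (1,1,1,1,1).

Computing H_k = (kernel of ∂_k) / (image of ∂_{k+1}):

  H_2: rank ker ∂_2 − rank ∂_3 = (5 − 5) − 0 = 0, and there is no ∂_3, so H_2 = 0.

H_2 = 0.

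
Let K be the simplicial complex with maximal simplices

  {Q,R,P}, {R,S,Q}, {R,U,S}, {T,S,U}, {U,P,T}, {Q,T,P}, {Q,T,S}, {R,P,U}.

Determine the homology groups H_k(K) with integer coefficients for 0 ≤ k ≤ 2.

H_0 = Z,  H_1 = 0,  H_2 = Z.

Take the total order P < Q < R < S < T < U on the vertex set. Then K (dimension 2) consists of the simplices:

  0-simplices (6): P, Q, R, S, T, U
  1-simplices (12): PQ, PR, PT, PU, QR, QS, QT, RS, RU, ST, SU, TU
  2-simplices (8): PQR, PQT, PRU, PTU, QRS, QST, RSU, STU

Hence C_0 ≅ Z^6, C_1 ≅ Z^12, C_2 ≅ Z^8.

Boundary ∂_1: C_1 → C_0 is given by ∂[p,q] = [q] − [p].
As a 6×12 matrix over Z this has rank 5, with invariant factors (1,1,1,1,1).

The boundary map ∂_2: C_2 → C_1 acts by ∂[p,q,r] = [q,r] − [p,r] + [p,q]. For instance
  ∂PQT = QT − PT + PQ,
  ∂QST = ST − QT + QS.
The 12×8 boundary matrix has rank 7 and Smith normal form diag(1,1,1,1,1,1,1).

From H_k ≅ ker(∂_k) / im(∂_{k+1}) we obtain:

  H_0: rank C_0 − rank ∂_1 = 6 − 5 = 1, and the invariant factors of ∂_1 are all 1, so H_0 = Z.
  H_1: rank ker ∂_1 − rank ∂_2 = (12 − 5) − 7 = 0, and the invariant factors of ∂_2 are all 1, so H_1 = 0.
  H_2: rank ker ∂_2 − rank ∂_3 = (8 − 7) − 0 = 1, and there is no ∂_3, so H_2 = Z.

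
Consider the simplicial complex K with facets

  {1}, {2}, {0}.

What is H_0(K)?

H_0 ≅ Z^3.

Fix the vertex order 0 < 1 < 2 and write every simplex with vertices in increasing order. Then dim K = 0 and the simplices of K are:

  0-simplices (3): [0], [1], [2]

Hence C_0 ≅ Z^3.

Now H_k = ker ∂_k / im ∂_{k+1}, so:

  H_0: rank C_0 − rank ∂_1 = 3 − 0 = 3, and there is no ∂_1, so H_0 ≅ Z^3.

(K is a triangulation of a set of 3 points.)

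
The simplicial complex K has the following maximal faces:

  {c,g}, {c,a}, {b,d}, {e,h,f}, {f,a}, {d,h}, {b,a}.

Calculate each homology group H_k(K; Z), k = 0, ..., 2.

K has 8 vertices, 9 edges, 1 triangle.
rank ∂_0 = 0, rank ∂_1 = 7 ⇒ b_0 = 8 − 0 − 7 = 1; all invariant factors of ∂_1 are 1 so no torsion. So H_0 = Z.
rank ∂_1 = 7, rank ∂_2 = 1 ⇒ b_1 = 9 − 7 − 1 = 1; all invariant factors of ∂_2 are 1 so no torsion. So H_1 = Z.
rank ∂_2 = 1, rank ∂_3 = 0 ⇒ b_2 = 1 − 1 − 0 = 0. So H_2 = 0.

H_0 = Z,  H_1 = Z,  H_2 = 0.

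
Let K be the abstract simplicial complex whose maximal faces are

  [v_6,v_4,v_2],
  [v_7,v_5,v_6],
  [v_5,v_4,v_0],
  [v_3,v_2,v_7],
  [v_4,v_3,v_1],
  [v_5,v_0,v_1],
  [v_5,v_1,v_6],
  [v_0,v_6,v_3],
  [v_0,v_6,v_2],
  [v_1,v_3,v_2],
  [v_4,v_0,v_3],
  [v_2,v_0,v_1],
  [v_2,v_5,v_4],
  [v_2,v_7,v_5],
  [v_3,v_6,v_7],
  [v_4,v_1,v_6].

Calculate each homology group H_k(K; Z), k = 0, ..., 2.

Fix the vertex order v_0 < v_1 < v_2 < v_3 < v_4 < v_5 < v_6 < v_7 and write every simplex with vertices in increasing order. Then dim K = 2 and the simplices of K are:

  0-simplices (8): [v_0], [v_1], [v_2], [v_3], [v_4], [v_5], [v_6], [v_7]
  1-simplices (24): (24 of them)
  2-simplices (16): (16 of them)

giving chain groups C_0 ≅ Z^8, C_1 ≅ Z^24, C_2 ≅ Z^16.

The boundary map ∂_1: C_1 → C_0 maps an edge to its endpoints' difference, ∂[p,q] = q − p.
As a 8×24 matrix over Z this has rank 7, with invariant factors (1,1,1,1,1,1,1).

The boundary map ∂_2: C_2 → C_1 sends each 2-simplex [p,q,r] to [q,r] − [p,r] + [p,q]. For instance
  ∂[v_0,v_3,v_6] = [v_3,v_6] − [v_0,v_6] + [v_0,v_3],
  ∂[v_1,v_3,v_4] = [v_3,v_4] − [v_1,v_4] + [v_1,v_3].
The 24×16 boundary matrix has rank 15 and Smith normal form diag(1,1,1,1,1,1,1,1,1,1,1,1,1,1,1).

Reading off H_k = ker ∂_k / im ∂_{k+1}:

  H_0: rank C_0 − rank ∂_1 = 8 − 7 = 1, and the invariant factors of ∂_1 are all 1, so H_0 ≅ Z.
  H_1: rank ker ∂_1 − rank ∂_2 = (24 − 7) − 15 = 2, and the invariant factors of ∂_2 are all 1, so H_1 ≅ Z^2.
  H_2: rank ker ∂_2 − rank ∂_3 = (16 − 15) − 0 = 1, and there is no ∂_3, so H_2 ≅ Z.

(K is a triangulation of the torus T^2.)

H_0 ≅ Z,  H_1 ≅ Z^2,  H_2 ≅ Z.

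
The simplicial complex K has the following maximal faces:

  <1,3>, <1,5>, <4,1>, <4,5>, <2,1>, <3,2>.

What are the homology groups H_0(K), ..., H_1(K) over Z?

K has 5 vertices, 6 edges.
rank ∂_0 = 0, rank ∂_1 = 4 ⇒ b_0 = 5 − 0 − 4 = 1; all invariant factors of ∂_1 are 1 so no torsion. So H_0 ≅ Z.
rank ∂_1 = 4, rank ∂_2 = 0 ⇒ b_1 = 6 − 4 − 0 = 2. So H_1 ≅ Z^2.

H_0 ≅ Z,  H_1 ≅ Z^2.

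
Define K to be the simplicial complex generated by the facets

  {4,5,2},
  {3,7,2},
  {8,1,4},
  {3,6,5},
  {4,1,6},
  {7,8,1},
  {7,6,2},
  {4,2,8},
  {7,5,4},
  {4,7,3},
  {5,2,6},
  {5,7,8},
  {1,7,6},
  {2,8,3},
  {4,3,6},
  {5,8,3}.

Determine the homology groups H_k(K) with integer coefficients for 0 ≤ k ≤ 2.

H_0 ≅ Z,  H_1 ≅ Z^2,  H_2 ≅ Z.

We work with the vertex ordering 1 < 2 < 3 < 4 < 5 < 6 < 7 < 8. The simplices of K, each written with vertices in increasing order, are:

  0-simplices (8): [1], [2], [3], [4], [5], [6], [7], [8]
  1-simplices (24): (24 of them)
  2-simplices (16): [1,4,6], [1,4,8], [1,6,7], [1,7,8], [2,3,7], [2,3,8], [2,4,5], [2,4,8], [2,5,6], [2,6,7], [3,4,6], [3,4,7], [3,5,6], [3,5,8], [4,5,7], [5,7,8]

giving chain groups C_0 ≅ Z^8, C_1 ≅ Z^24, C_2 ≅ Z^16.

Boundary ∂_1: C_1 → C_0 is given by ∂[p,q] = [q] − [p]. For instance
  ∂[1,8] = [8] − [1].
This gives a 8×24 integer matrix of rank 7; reducing to Smith normal form yields diagonal entries (1,1,1,1,1,1,1).

∂_2: C_2 → C_1 acts by ∂[p,q,r] = [q,r] − [p,r] + [p,q]. For instance
  ∂[2,4,5] = [4,5] − [2,5] + [2,4],
  ∂[2,6,7] = [6,7] − [2,7] + [2,6].
As a 24×16 matrix over Z this has rank 15, with invariant factors (1,1,1,1,1,1,1,1,1,1,1,1,1,1,1).

Reading off H_k = ker ∂_k / im ∂_{k+1}:

  H_0: rank C_0 − rank ∂_1 = 8 − 7 = 1, and the invariant factors of ∂_1 are all 1, so H_0 ≅ Z.
  H_1: rank ker ∂_1 − rank ∂_2 = (24 − 7) − 15 = 2, and the invariant factors of ∂_2 are all 1, so H_1 ≅ Z^2.
  H_2: rank ker ∂_2 − rank ∂_3 = (16 − 15) − 0 = 1, and there is no ∂_3, so H_2 ≅ Z.

As a check, the Euler characteristic is 8 − 24 + 16 = 0, which agrees with 1 − 2 + 1 = 0.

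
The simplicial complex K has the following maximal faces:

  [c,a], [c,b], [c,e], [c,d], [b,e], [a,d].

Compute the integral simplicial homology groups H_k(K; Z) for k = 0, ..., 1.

H_0 = Z,  H_1 = Z^2.

Fix the vertex order a < b < c < d < e and write every simplex with vertices in increasing order. Then dim K = 1 and the simplices of K are:

  0-simplices (5): a, b, c, d, e
  1-simplices (6): ac, ad, bc, be, cd, ce

giving chain groups C_0 ≅ Z^5, C_1 ≅ Z^6.

The boundary map ∂_1: C_1 → C_0 maps an edge to its endpoints' difference, ∂[p,q] = q − p. For instance
  ∂bc = c − b.
The 5×6 boundary matrix has rank 4 and Smith normal form diag(1,1,1,1).

Computing H_k = (kernel of ∂_k) / (image of ∂_{k+1}):

  H_0: rank C_0 − rank ∂_1 = 5 − 4 = 1, and the invariant factors of ∂_1 are all 1, so H_0 ≅ Z.
  H_1: rank ker ∂_1 − rank ∂_2 = (6 − 4) − 0 = 2, and there is no ∂_2, so H_1 ≅ Z^2.

(K is a triangulation of a wedge of 2 circles.)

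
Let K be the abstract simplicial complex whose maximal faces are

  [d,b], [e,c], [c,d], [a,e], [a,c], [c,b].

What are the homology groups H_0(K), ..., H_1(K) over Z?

Take the total order a < b < c < d < e on the vertex set. Then K (dimension 1) consists of the simplices:

  0-simplices (5): a, b, c, d, e
  1-simplices (6): ac, ae, bc, bd, cd, ce

so the chain groups are C_0 ≅ Z^5, C_1 ≅ Z^6.

∂_1: C_1 → C_0 sends each edge [p,q] (with p < q) to q − p. For instance
  ∂cd = d − c.
This gives a 5×6 integer matrix of rank 4; reducing to Smith normal form yields diagonal entries (1,1,1,1).

Now H_k = ker ∂_k / im ∂_{k+1}, so:

  H_0: rank C_0 − rank ∂_1 = 5 − 4 = 1, and the invariant factors of ∂_1 are all 1, so H_0 ≅ Z.
  H_1: rank ker ∂_1 − rank ∂_2 = (6 − 4) − 0 = 2, and there is no ∂_2, so H_1 ≅ Z^2.

As a check, the Euler characteristic is 5 − 6 = -1, which agrees with 1 − 2 = -1.

H_0 = Z,  H_1 = Z^2.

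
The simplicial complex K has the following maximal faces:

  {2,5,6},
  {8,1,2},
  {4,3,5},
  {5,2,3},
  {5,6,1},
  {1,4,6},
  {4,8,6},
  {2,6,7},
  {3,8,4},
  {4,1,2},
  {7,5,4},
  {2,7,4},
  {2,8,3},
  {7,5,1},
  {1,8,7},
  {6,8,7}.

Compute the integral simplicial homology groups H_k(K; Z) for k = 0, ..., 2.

H_0 ≅ Z,  H_1 ≅ Z^2,  H_2 ≅ Z.

We work with the vertex ordering 1 < 2 < 3 < 4 < 5 < 6 < 7 < 8. The simplices of K, each written with vertices in increasing order, are:

  0-simplices (8): [1], [2], [3], [4], [5], [6], [7], [8]
  1-simplices (24): (24 of them)
  2-simplices (16): [1,2,4], [1,2,8], [1,4,6], [1,5,6], [1,5,7], [1,7,8], [2,3,5], [2,3,8], [2,4,7], [2,5,6], [2,6,7], [3,4,5], [3,4,8], [4,5,7], [4,6,8], [6,7,8]

so the chain groups are C_0 ≅ Z^8, C_1 ≅ Z^24, C_2 ≅ Z^16.

Boundary ∂_1: C_1 → C_0 sends each edge [p,q] (with p < q) to q − p. For instance
  ∂[3,8] = [8] − [3].
The 8×24 boundary matrix has rank 7 and Smith normal form diag(1,1,1,1,1,1,1).

∂_2: C_2 → C_1 sends each 2-simplex [p,q,r] to [q,r] − [p,r] + [p,q]. For instance
  ∂[1,5,6] = [5,6] − [1,6] + [1,5],
  ∂[2,4,7] = [4,7] − [2,7] + [2,4].
This gives a 24×16 integer matrix of rank 15; reducing to Smith normal form yields diagonal entries (1,1,1,1,1,1,1,1,1,1,1,1,1,1,1).

Now H_k = ker ∂_k / im ∂_{k+1}, so:

  H_0: rank C_0 − rank ∂_1 = 8 − 7 = 1, and the invariant factors of ∂_1 are all 1, so H_0 ≅ Z.
  H_1: rank ker ∂_1 − rank ∂_2 = (24 − 7) − 15 = 2, and the invariant factors of ∂_2 are all 1, so H_1 ≅ Z^2.
  H_2: rank ker ∂_2 − rank ∂_3 = (16 − 15) − 0 = 1, and there is no ∂_3, so H_2 ≅ Z.

(K is a triangulation of the torus T^2.)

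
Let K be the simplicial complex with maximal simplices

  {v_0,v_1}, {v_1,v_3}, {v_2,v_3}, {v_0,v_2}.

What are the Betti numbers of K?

Take the total order v_0 < v_1 < v_2 < v_3 on the vertex set. Then K (dimension 1) consists of the simplices:

  0-simplices (4): [v_0], [v_1], [v_2], [v_3]
  1-simplices (4): [v_0,v_1], [v_0,v_2], [v_1,v_3], [v_2,v_3]

Hence C_0 ≅ Z^4, C_1 ≅ Z^4.

∂_1: C_1 → C_0 maps an edge to its endpoints' difference, ∂[p,q] = q − p. For instance
  ∂[v_2,v_3] = [v_3] − [v_2].
The resulting 4×4 matrix has rank 3, and its Smith normal form has invariant factors (1,1,1).

Computing H_k = (kernel of ∂_k) / (image of ∂_{k+1}):

  H_0: rank C_0 − rank ∂_1 = 4 − 3 = 1, and the invariant factors of ∂_1 are all 1, so H_0 ≅ Z.
  H_1: rank ker ∂_1 − rank ∂_2 = (4 − 3) − 0 = 1, and there is no ∂_2, so H_1 ≅ Z.

Hence the Betti numbers are b_0 = 1, b_1 = 1.

b_0 = 1, b_1 = 1.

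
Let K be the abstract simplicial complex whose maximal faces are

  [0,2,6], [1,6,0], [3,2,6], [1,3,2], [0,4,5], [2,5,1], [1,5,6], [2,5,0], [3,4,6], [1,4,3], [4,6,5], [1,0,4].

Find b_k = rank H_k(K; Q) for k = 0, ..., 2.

Take the total order 0 < 1 < 2 < 3 < 4 < 5 < 6 on the vertex set. Then K (dimension 2) consists of the simplices:

  0-simplices (7): [0], [1], [2], [3], [4], [5], [6]
  1-simplices (18): [0,1], [0,2], [0,4], [0,5], [0,6], [1,2], [1,3], [1,4], [1,5], [1,6], [2,3], [2,5], [2,6], [3,4], [3,6], [4,5], [4,6], [5,6]
  2-simplices (12): [0,1,4], [0,1,6], [0,2,5], [0,2,6], [0,4,5], [1,2,3], [1,2,5], [1,3,4], [1,5,6], [2,3,6], [3,4,6], [4,5,6]

so the chain groups are C_0 ≅ Z^7, C_1 ≅ Z^18, C_2 ≅ Z^12.

The boundary map ∂_1: C_1 → C_0 maps an edge to its endpoints' difference, ∂[p,q] = q − p.
The 7×18 boundary matrix has rank 6 and Smith normal form diag(1,1,1,1,1,1).

Boundary ∂_2: C_2 → C_1 acts by ∂[p,q,r] = [q,r] − [p,r] + [p,q]. For instance
  ∂[1,5,6] = [5,6] − [1,6] + [1,5],
  ∂[1,3,4] = [3,4] − [1,4] + [1,3].
As a 18×12 matrix over Z this has rank 12, with invariant factors (1,1,1,1,1,1,1,1,1,1,1,2).

Computing H_k = (kernel of ∂_k) / (image of ∂_{k+1}):

  H_0: rank C_0 − rank ∂_1 = 7 − 6 = 1, and the invariant factors of ∂_1 are all 1, so H_0 = Z.
  H_1: rank ker ∂_1 − rank ∂_2 = (18 − 6) − 12 = 0, and ∂_2 has invariant factor 2 > 1, so H_1 = Z/2.
  H_2: rank ker ∂_2 − rank ∂_3 = (12 − 12) − 0 = 0, and there is no ∂_3, so H_2 = 0.

(K is a triangulation of the real projective plane RP^2.)

Hence the Betti numbers are b_0 = 1, b_1 = 0, b_2 = 0.

b_0 = 1, b_1 = 0, b_2 = 0.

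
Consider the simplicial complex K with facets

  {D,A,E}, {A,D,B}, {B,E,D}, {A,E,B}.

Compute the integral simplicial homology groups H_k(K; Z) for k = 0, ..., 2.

H_0 ≅ Z,  H_1 = 0,  H_2 ≅ Z.

Take the total order A < B < D < E on the vertex set. Then K (dimension 2) consists of the simplices:

  0-simplices (4): A, B, D, E
  1-simplices (6): AB, AD, AE, BD, BE, DE
  2-simplices (4): ABD, ABE, ADE, BDE

giving chain groups C_0 ≅ Z^4, C_1 ≅ Z^6, C_2 ≅ Z^4.

The boundary map ∂_1: C_1 → C_0 is given by ∂[p,q] = [q] − [p].
The resulting 4×6 matrix has rank 3, and its Smith normal form has invariant factors (1,1,1).

The boundary map ∂_2: C_2 → C_1 sends each 2-simplex [p,q,r] to [q,r] − [p,r] + [p,q]. For instance
  ∂BDE = DE − BE + BD,
  ∂ABD = BD − AD + AB.
As a 6×4 matrix over Z this has rank 3, with invariant factors (1,1,1).

Reading off H_k = ker ∂_k / im ∂_{k+1}:

  H_0: rank C_0 − rank ∂_1 = 4 − 3 = 1, and the invariant factors of ∂_1 are all 1, so H_0 ≅ Z.
  H_1: rank ker ∂_1 − rank ∂_2 = (6 − 3) − 3 = 0, and the invariant factors of ∂_2 are all 1, so H_1 ≅ 0.
  H_2: rank ker ∂_2 − rank ∂_3 = (4 − 3) − 0 = 1, and there is no ∂_3, so H_2 ≅ Z.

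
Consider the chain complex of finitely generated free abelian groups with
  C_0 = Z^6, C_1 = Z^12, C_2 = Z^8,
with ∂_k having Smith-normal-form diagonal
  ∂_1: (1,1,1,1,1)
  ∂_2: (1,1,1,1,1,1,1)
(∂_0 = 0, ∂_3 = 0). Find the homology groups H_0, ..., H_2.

H_0: b_0 = 6 − 0 − 5 = 1; torsion from ∂_1 factors > 1: none. So H_0 = Z.
H_1: b_1 = 12 − 5 − 7 = 0; torsion from ∂_2 factors > 1: none. So H_1 = 0.
H_2: b_2 = 8 − 7 − 0 = 1; torsion from ∂_3 factors > 1: none. So H_2 = Z.

H_0 = Z,  H_1 = 0,  H_2 = Z.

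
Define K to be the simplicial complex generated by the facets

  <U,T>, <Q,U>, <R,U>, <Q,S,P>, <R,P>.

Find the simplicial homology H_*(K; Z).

H_0 ≅ Z,  H_1 ≅ Z,  H_2 = 0.

Fix the vertex order P < Q < R < S < T < U and write every simplex with vertices in increasing order. Then dim K = 2 and the simplices of K are:

  0-simplices (6): P, Q, R, S, T, U
  1-simplices (7): PQ, PR, PS, QS, QU, RU, TU
  2-simplices (1): PQS

so the chain groups are C_0 ≅ Z^6, C_1 ≅ Z^7, C_2 ≅ Z^1.

The boundary map ∂_1: C_1 → C_0 maps an edge to its endpoints' difference, ∂[p,q] = q − p. For instance
  ∂PQ = Q − P.
The 6×7 boundary matrix has rank 5 and Smith normal form diag(1,1,1,1,1).

∂_2: C_2 → C_1 sends each 2-simplex [p,q,r] to [q,r] − [p,r] + [p,q]. For instance
  ∂PQS = QS − PS + PQ.
This gives a 7×1 integer matrix of rank 1; reducing to Smith normal form yields diagonal entries (1).

Now H_k = ker ∂_k / im ∂_{k+1}, so:

  H_0: rank C_0 − rank ∂_1 = 6 − 5 = 1, and the invariant factors of ∂_1 are all 1, so H_0 ≅ Z.
  H_1: rank ker ∂_1 − rank ∂_2 = (7 − 5) − 1 = 1, and the invariant factors of ∂_2 are all 1, so H_1 ≅ Z.
  H_2: rank ker ∂_2 − rank ∂_3 = (1 − 1) − 0 = 0, and there is no ∂_3, so H_2 ≅ 0.

As a check, the Euler characteristic is 6 − 7 + 1 = 0, which agrees with 1 − 1 + 0 = 0.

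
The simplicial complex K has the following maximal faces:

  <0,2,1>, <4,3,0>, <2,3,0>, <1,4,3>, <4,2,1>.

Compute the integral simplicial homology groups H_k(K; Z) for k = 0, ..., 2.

H_0 = Z,  H_1 = Z,  H_2 = 0.

Take the total order 0 < 1 < 2 < 3 < 4 on the vertex set. Then K (dimension 2) consists of the simplices:

  0-simplices (5): [0], [1], [2], [3], [4]
  1-simplices (10): [0,1], [0,2], [0,3], [0,4], [1,2], [1,3], [1,4], [2,3], [2,4], [3,4]
  2-simplices (5): [0,1,2], [0,2,3], [0,3,4], [1,2,4], [1,3,4]

so the chain groups are C_0 ≅ Z^5, C_1 ≅ Z^10, C_2 ≅ Z^5.

Boundary ∂_1: C_1 → C_0 maps an edge to its endpoints' difference, ∂[p,q] = q − p.
The resulting 5×10 matrix has rank 4, and its Smith normal form has invariant factors (1,1,1,1).

Boundary ∂_2: C_2 → C_1 acts by ∂[p,q,r] = [q,r] − [p,r] + [p,q]. For instance
  ∂[0,3,4] = [3,4] − [0,4] + [0,3],
  ∂[1,3,4] = [3,4] − [1,4] + [1,3].
The resulting 10×5 matrix has rank 5, and its Smith normal form has invariant factors (1,1,1,1,1).

Reading off H_k = ker ∂_k / im ∂_{k+1}:

  H_0: rank C_0 − rank ∂_1 = 5 − 4 = 1, and the invariant factors of ∂_1 are all 1, so H_0 = Z.
  H_1: rank ker ∂_1 − rank ∂_2 = (10 − 4) − 5 = 1, and the invariant factors of ∂_2 are all 1, so H_1 = Z.
  H_2: rank ker ∂_2 − rank ∂_3 = (5 − 5) − 0 = 0, and there is no ∂_3, so H_2 = 0.

(K is a triangulation of the Möbius band.)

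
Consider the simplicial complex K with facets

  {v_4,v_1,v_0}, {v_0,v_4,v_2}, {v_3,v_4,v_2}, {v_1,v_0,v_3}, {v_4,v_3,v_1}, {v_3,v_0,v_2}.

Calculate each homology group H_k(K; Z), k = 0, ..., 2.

H_0 = Z,  H_1 = 0,  H_2 = Z.

Fix the vertex order v_0 < v_1 < v_2 < v_3 < v_4 and write every simplex with vertices in increasing order. Then dim K = 2 and the simplices of K are:

  0-simplices (5): [v_0], [v_1], [v_2], [v_3], [v_4]
  1-simplices (9): [v_0,v_1], [v_0,v_2], [v_0,v_3], [v_0,v_4], [v_1,v_3], [v_1,v_4], [v_2,v_3], [v_2,v_4], [v_3,v_4]
  2-simplices (6): [v_0,v_1,v_3], [v_0,v_1,v_4], [v_0,v_2,v_3], [v_0,v_2,v_4], [v_1,v_3,v_4], [v_2,v_3,v_4]

so the chain groups are C_0 ≅ Z^5, C_1 ≅ Z^9, C_2 ≅ Z^6.

∂_1: C_1 → C_0 sends each edge [p,q] (with p < q) to q − p. For instance
  ∂[v_0,v_3] = [v_3] − [v_0].
As a 5×9 matrix over Z this has rank 4, with invariant factors (1,1,1,1).

Boundary ∂_2: C_2 → C_1 maps a triangle to the signed sum of its edges. For instance
  ∂[v_0,v_1,v_4] = [v_1,v_4] − [v_0,v_4] + [v_0,v_1],
  ∂[v_2,v_3,v_4] = [v_3,v_4] − [v_2,v_4] + [v_2,v_3].
As a 9×6 matrix over Z this has rank 5, with invariant factors (1,1,1,1,1).

Now H_k = ker ∂_k / im ∂_{k+1}, so:

  H_0: rank C_0 − rank ∂_1 = 5 − 4 = 1, and the invariant factors of ∂_1 are all 1, so H_0 = Z.
  H_1: rank ker ∂_1 − rank ∂_2 = (9 − 4) − 5 = 0, and the invariant factors of ∂_2 are all 1, so H_1 = 0.
  H_2: rank ker ∂_2 − rank ∂_3 = (6 − 5) − 0 = 1, and there is no ∂_3, so H_2 = Z.

As a check, the Euler characteristic is 5 − 9 + 6 = 2, which agrees with 1 − 0 + 1 = 2.
(K is a triangulation of the 2-sphere S^2.)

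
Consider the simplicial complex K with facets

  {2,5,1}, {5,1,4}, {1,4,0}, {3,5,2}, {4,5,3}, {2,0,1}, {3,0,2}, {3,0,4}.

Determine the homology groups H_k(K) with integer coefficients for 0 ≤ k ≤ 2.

H_0 = Z,  H_1 = 0,  H_2 = Z.

Take the total order 0 < 1 < 2 < 3 < 4 < 5 on the vertex set. Then K (dimension 2) consists of the simplices:

  0-simplices (6): [0], [1], [2], [3], [4], [5]
  1-simplices (12): [0,1], [0,2], [0,3], [0,4], [1,2], [1,4], [1,5], [2,3], [2,5], [3,4], [3,5], [4,5]
  2-simplices (8): [0,1,2], [0,1,4], [0,2,3], [0,3,4], [1,2,5], [1,4,5], [2,3,5], [3,4,5]

giving chain groups C_0 ≅ Z^6, C_1 ≅ Z^12, C_2 ≅ Z^8.

Boundary ∂_1: C_1 → C_0 is given by ∂[p,q] = [q] − [p].
The 6×12 boundary matrix has rank 5 and Smith normal form diag(1,1,1,1,1).

Boundary ∂_2: C_2 → C_1 acts by ∂[p,q,r] = [q,r] − [p,r] + [p,q]. For instance
  ∂[1,2,5] = [2,5] − [1,5] + [1,2],
  ∂[0,1,2] = [1,2] − [0,2] + [0,1].
As a 12×8 matrix over Z this has rank 7, with invariant factors (1,1,1,1,1,1,1).

Reading off H_k = ker ∂_k / im ∂_{k+1}:

  H_0: rank C_0 − rank ∂_1 = 6 − 5 = 1, and the invariant factors of ∂_1 are all 1, so H_0 = Z.
  H_1: rank ker ∂_1 − rank ∂_2 = (12 − 5) − 7 = 0, and the invariant factors of ∂_2 are all 1, so H_1 = 0.
  H_2: rank ker ∂_2 − rank ∂_3 = (8 − 7) − 0 = 1, and there is no ∂_3, so H_2 = Z.

As a check, the Euler characteristic is 6 − 12 + 8 = 2, which agrees with 1 − 0 + 1 = 2.
(K is a triangulation of the 2-sphere S^2.)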